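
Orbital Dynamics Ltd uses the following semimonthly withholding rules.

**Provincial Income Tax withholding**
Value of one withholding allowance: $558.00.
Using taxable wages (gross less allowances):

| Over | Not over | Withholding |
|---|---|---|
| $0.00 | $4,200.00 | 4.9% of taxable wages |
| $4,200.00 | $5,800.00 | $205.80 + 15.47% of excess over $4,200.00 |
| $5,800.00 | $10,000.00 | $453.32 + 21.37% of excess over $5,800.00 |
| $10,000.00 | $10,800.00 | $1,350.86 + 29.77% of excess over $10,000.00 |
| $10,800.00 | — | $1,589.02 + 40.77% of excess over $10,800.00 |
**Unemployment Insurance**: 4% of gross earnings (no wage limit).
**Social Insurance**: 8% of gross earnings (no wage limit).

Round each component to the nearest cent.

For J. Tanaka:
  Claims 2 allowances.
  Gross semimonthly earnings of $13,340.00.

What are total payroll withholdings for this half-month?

Provincial Income Tax: taxable = $13,340.00 − 2×$558.00 = $12,224.00
  $1,589.02 + 40.77% × ($12,224.00 − $10,800.00) = $1,589.02 + 40.77% × $1,424.00 = $2,169.58
Unemployment Insurance: 4% × $13,340.00 = $533.60
Social Insurance: 8% × $13,340.00 = $1,067.20
Total: $2,169.58 + $533.60 + $1,067.20 = $3,770.38

$3,770.38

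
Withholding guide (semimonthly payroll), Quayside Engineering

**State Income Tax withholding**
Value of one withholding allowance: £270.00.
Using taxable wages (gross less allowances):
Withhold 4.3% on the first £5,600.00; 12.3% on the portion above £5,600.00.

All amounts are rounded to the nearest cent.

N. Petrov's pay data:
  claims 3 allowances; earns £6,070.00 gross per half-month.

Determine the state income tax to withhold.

£226.18

State Income Tax: taxable = £6,070.00 − 3×£270.00 = £5,260.00
  4.3% × £5,260.00 = £226.18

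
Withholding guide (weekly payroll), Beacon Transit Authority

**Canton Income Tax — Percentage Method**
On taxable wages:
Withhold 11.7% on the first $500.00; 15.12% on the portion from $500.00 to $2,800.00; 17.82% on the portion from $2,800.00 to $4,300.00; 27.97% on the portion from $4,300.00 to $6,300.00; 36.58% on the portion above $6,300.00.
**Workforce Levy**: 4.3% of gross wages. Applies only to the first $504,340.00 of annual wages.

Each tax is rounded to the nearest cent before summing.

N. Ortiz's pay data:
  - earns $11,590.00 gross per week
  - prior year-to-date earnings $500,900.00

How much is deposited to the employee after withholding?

$8,274.04

Canton Income Tax: taxable = $11,590.00
  $1,232.96 + 36.58% × ($11,590.00 − $6,300.00) = $1,232.96 + 36.58% × $5,290.00 = $3,168.04
Workforce Levy: cap $504,340.00 − YTD $500,900.00 = $3,440.00 subject; 4.3% × $3,440.00 = $147.92
Total withheld: $3,168.04 + $147.92 = $3,315.96
Net pay: $11,590.00 − $3,315.96 = $8,274.04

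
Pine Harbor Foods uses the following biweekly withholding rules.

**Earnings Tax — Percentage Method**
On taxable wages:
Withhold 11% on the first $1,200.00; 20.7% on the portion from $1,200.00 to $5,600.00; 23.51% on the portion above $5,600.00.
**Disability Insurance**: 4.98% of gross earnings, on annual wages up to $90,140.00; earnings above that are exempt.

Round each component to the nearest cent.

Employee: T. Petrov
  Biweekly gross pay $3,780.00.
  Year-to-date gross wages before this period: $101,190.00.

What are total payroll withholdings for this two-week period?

$666.06

Earnings Tax: taxable = $3,780.00
  $132.00 + 20.7% × ($3,780.00 − $1,200.00) = $132.00 + 20.7% × $2,580.00 = $666.06
Disability Insurance: YTD $101,190.00 ≥ cap $90,140.00 → $0.00
Total: $666.06 + $0.00 = $666.06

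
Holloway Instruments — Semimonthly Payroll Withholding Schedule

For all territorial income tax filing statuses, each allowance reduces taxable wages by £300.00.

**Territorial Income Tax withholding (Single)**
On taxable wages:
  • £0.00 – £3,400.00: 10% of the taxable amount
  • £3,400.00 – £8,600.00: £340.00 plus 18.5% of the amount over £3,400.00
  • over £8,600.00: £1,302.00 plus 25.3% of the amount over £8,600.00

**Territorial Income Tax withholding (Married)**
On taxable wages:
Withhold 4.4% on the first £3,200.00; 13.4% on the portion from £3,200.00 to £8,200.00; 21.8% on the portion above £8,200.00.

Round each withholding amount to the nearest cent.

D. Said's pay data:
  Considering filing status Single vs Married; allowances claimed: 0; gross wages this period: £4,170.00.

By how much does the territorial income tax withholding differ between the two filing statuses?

£211.67

Territorial Income Tax (Single): taxable = £4,170.00
  £340.00 + 18.5% × (£4,170.00 − £3,400.00) = £340.00 + 18.5% × £770.00 = £482.45
Territorial Income Tax (Married): taxable = £4,170.00
  £140.80 + 13.4% × (£4,170.00 − £3,200.00) = £140.80 + 13.4% × £970.00 = £270.78
Difference: |£482.45 − £270.78| = £211.67 (higher under Single)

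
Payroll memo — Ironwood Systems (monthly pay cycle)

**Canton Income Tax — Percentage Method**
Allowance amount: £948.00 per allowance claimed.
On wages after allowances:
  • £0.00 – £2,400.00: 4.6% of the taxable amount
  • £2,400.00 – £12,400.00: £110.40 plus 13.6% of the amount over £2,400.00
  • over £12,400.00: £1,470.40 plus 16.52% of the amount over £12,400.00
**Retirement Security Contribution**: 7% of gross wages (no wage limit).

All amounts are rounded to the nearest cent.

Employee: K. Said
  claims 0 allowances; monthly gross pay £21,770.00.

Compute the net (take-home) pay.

£17,227.78

Canton Income Tax: taxable = £21,770.00
  £1,470.40 + 16.52% × (£21,770.00 − £12,400.00) = £1,470.40 + 16.52% × £9,370.00 = £3,018.32
Retirement Security Contribution: 7% × £21,770.00 = £1,523.90
Total withheld: £3,018.32 + £1,523.90 = £4,542.22
Net pay: £21,770.00 − £4,542.22 = £17,227.78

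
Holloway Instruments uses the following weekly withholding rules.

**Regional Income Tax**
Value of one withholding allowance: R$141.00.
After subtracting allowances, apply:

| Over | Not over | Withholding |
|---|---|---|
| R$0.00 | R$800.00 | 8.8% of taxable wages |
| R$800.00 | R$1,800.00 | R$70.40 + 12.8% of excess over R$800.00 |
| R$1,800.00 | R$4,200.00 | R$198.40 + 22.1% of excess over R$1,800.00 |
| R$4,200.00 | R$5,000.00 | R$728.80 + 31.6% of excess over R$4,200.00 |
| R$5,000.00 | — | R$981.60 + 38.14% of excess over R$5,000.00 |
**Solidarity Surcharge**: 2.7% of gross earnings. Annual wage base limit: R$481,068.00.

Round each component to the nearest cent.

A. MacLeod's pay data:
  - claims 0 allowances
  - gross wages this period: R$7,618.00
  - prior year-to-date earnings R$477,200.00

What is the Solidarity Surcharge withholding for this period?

R$104.44

Solidarity Surcharge: cap R$481,068.00 − YTD R$477,200.00 = R$3,868.00 subject; 2.7% × R$3,868.00 = R$104.44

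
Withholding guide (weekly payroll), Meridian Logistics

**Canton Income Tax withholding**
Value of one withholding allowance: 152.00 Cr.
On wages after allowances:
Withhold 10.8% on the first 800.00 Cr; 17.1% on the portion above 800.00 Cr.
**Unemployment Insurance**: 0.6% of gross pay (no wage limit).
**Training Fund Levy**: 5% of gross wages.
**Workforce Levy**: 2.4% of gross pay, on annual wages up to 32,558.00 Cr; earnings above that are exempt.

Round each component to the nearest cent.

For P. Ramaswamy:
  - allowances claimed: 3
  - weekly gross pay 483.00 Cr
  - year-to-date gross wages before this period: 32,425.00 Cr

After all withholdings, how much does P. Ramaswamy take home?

Canton Income Tax: taxable = 483.00 Cr − 3×152.00 Cr = 27.00 Cr
  10.8% × 27.00 Cr = 2.92 Cr
Unemployment Insurance: 0.6% × 483.00 Cr = 2.90 Cr
Training Fund Levy: 5% × 483.00 Cr = 24.15 Cr
Workforce Levy: cap 32,558.00 Cr − YTD 32,425.00 Cr = 133.00 Cr subject; 2.4% × 133.00 Cr = 3.19 Cr
Total withheld: 2.92 Cr + 2.90 Cr + 24.15 Cr + 3.19 Cr = 33.16 Cr
Net pay: 483.00 Cr − 33.16 Cr = 449.84 Cr

449.84 Cr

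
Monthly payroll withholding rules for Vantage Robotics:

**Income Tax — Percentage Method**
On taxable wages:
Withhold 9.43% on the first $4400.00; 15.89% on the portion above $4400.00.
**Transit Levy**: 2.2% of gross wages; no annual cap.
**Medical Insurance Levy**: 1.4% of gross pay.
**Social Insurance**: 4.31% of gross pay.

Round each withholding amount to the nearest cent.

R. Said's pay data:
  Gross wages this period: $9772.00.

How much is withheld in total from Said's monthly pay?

$2041.49

Income Tax: taxable = $9772.00
  $414.92 + 15.89% × ($9772.00 − $4400.00) = $414.92 + 15.89% × $5372.00 = $1268.53
Transit Levy: 2.2% × $9772.00 = $214.98
Medical Insurance Levy: 1.4% × $9772.00 = $136.81
Social Insurance: 4.31% × $9772.00 = $421.17
Total: $1268.53 + $214.98 + $136.81 + $421.17 = $2041.49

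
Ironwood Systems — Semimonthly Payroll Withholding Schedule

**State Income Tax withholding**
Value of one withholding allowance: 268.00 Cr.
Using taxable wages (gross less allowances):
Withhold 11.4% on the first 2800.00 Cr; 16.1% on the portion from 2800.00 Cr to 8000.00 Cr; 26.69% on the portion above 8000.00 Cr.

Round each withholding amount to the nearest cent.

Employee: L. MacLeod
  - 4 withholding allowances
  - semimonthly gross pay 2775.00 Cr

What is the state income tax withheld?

194.14 Cr

State Income Tax: taxable = 2775.00 Cr − 4×268.00 Cr = 1703.00 Cr
  11.4% × 1703.00 Cr = 194.14 Cr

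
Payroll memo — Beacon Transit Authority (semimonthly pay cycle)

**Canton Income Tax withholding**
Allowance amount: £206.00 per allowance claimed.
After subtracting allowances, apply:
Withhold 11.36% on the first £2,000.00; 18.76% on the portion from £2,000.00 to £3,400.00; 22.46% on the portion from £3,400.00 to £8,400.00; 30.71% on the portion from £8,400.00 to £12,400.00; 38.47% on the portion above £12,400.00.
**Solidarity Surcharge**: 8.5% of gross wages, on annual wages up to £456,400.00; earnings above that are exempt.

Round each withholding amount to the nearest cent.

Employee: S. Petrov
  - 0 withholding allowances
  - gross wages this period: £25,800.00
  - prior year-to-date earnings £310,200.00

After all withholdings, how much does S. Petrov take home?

£15,610.78

Canton Income Tax: taxable = £25,800.00
  £2,841.24 + 38.47% × (£25,800.00 − £12,400.00) = £2,841.24 + 38.47% × £13,400.00 = £7,996.22
Solidarity Surcharge: 8.5% × £25,800.00 = £2,193.00
Total withheld: £7,996.22 + £2,193.00 = £10,189.22
Net pay: £25,800.00 − £10,189.22 = £15,610.78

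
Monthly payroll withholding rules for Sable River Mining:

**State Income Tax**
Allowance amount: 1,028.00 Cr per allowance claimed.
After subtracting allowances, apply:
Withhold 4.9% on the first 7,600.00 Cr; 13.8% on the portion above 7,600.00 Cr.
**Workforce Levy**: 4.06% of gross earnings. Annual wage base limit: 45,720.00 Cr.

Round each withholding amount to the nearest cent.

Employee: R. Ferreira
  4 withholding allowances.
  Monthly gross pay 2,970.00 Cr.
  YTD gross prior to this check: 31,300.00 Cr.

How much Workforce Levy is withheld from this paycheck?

Workforce Levy: 4.06% × 2,970.00 Cr = 120.58 Cr

120.58 Cr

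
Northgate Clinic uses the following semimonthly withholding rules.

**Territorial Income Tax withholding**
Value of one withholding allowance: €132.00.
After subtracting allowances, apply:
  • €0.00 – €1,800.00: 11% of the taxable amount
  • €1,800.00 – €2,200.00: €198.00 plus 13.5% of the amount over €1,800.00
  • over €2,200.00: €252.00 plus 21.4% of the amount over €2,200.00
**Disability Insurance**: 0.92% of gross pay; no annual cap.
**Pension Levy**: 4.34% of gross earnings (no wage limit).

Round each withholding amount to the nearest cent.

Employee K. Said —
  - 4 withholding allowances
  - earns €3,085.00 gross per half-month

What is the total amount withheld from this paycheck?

€490.67

Territorial Income Tax: taxable = €3,085.00 − 4×€132.00 = €2,557.00
  €252.00 + 21.4% × (€2,557.00 − €2,200.00) = €252.00 + 21.4% × €357.00 = €328.40
Disability Insurance: 0.92% × €3,085.00 = €28.38
Pension Levy: 4.34% × €3,085.00 = €133.89
Total: €328.40 + €28.38 + €133.89 = €490.67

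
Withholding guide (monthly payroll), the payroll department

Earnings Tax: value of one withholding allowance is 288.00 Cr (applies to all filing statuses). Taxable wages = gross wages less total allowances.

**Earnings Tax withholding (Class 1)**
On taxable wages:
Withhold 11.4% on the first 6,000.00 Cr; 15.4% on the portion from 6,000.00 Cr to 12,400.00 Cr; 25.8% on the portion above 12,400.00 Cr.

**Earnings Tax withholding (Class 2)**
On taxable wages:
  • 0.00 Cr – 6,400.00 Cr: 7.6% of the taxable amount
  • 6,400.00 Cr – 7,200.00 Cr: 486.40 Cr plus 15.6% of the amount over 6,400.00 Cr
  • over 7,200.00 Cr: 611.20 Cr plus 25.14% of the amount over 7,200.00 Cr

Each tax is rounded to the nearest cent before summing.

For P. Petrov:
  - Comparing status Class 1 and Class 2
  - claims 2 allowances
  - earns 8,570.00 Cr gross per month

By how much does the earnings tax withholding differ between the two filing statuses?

180.27 Cr

Earnings Tax (Class 1): taxable = 8,570.00 Cr − 2×288.00 Cr = 7,994.00 Cr
  684.00 Cr + 15.4% × (7,994.00 Cr − 6,000.00 Cr) = 684.00 Cr + 15.4% × 1,994.00 Cr = 991.08 Cr
Earnings Tax (Class 2): taxable = 8,570.00 Cr − 2×288.00 Cr = 7,994.00 Cr
  611.20 Cr + 25.14% × (7,994.00 Cr − 7,200.00 Cr) = 611.20 Cr + 25.14% × 794.00 Cr = 810.81 Cr
Difference: |991.08 Cr − 810.81 Cr| = 180.27 Cr (higher under Class 1)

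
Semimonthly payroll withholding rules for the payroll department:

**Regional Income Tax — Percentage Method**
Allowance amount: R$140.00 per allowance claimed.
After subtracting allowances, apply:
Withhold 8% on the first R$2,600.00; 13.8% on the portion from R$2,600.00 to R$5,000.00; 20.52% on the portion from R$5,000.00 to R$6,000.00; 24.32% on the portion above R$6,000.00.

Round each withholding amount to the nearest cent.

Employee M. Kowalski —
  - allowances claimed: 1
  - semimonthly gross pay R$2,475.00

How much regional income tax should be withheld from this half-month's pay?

R$186.80

Regional Income Tax: taxable = R$2,475.00 − 1×R$140.00 = R$2,335.00
  8% × R$2,335.00 = R$186.80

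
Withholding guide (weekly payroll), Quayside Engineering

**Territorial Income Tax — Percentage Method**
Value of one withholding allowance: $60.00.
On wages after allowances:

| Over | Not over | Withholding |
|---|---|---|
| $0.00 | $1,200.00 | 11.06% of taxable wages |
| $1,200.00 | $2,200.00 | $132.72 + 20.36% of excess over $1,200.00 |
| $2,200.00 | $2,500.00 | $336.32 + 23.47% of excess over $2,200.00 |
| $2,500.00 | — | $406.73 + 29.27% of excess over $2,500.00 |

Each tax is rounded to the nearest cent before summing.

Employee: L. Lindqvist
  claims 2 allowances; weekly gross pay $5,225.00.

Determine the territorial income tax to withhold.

Territorial Income Tax: taxable = $5,225.00 − 2×$60.00 = $5,105.00
  $406.73 + 29.27% × ($5,105.00 − $2,500.00) = $406.73 + 29.27% × $2,605.00 = $1,169.21

$1,169.21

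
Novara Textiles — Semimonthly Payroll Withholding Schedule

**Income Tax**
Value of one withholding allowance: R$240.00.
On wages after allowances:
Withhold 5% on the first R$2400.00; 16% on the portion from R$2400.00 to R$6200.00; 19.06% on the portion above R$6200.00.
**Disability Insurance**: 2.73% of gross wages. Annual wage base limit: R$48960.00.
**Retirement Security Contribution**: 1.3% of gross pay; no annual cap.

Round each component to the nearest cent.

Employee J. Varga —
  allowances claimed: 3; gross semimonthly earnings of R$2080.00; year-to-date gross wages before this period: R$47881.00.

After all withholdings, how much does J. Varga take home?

Income Tax: taxable = R$2080.00 − 3×R$240.00 = R$1360.00
  5% × R$1360.00 = R$68.00
Disability Insurance: cap R$48960.00 − YTD R$47881.00 = R$1079.00 subject; 2.73% × R$1079.00 = R$29.46
Retirement Security Contribution: 1.3% × R$2080.00 = R$27.04
Total withheld: R$68.00 + R$29.46 + R$27.04 = R$124.50
Net pay: R$2080.00 − R$124.50 = R$1955.50

R$1955.50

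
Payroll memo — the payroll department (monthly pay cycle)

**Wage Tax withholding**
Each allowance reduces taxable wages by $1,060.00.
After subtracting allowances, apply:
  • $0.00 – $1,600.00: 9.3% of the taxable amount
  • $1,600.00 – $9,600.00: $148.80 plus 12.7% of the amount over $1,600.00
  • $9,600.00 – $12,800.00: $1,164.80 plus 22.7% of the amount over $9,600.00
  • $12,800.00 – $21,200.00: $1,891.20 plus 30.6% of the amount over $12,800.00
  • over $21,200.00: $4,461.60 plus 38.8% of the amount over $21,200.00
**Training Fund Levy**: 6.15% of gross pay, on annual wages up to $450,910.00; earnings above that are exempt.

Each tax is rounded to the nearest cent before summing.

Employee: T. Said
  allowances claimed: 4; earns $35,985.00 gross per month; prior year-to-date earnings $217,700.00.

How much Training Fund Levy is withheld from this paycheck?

Training Fund Levy: 6.15% × $35,985.00 = $2,213.08

$2,213.08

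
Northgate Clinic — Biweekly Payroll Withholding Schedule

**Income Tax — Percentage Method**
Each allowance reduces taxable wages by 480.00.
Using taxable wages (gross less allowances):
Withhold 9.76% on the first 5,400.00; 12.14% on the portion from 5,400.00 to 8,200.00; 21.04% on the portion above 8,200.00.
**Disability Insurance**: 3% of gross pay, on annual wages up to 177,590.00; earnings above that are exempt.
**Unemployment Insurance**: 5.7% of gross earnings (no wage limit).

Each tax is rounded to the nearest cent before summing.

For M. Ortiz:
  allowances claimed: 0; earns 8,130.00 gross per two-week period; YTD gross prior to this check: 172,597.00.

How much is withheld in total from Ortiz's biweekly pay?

Income Tax: taxable = 8,130.00
  527.04 + 12.14% × (8,130.00 − 5,400.00) = 527.04 + 12.14% × 2,730.00 = 858.46
Disability Insurance: cap 177,590.00 − YTD 172,597.00 = 4,993.00 subject; 3% × 4,993.00 = 149.79
Unemployment Insurance: 5.7% × 8,130.00 = 463.41
Total: 858.46 + 149.79 + 463.41 = 1,471.66

1,471.66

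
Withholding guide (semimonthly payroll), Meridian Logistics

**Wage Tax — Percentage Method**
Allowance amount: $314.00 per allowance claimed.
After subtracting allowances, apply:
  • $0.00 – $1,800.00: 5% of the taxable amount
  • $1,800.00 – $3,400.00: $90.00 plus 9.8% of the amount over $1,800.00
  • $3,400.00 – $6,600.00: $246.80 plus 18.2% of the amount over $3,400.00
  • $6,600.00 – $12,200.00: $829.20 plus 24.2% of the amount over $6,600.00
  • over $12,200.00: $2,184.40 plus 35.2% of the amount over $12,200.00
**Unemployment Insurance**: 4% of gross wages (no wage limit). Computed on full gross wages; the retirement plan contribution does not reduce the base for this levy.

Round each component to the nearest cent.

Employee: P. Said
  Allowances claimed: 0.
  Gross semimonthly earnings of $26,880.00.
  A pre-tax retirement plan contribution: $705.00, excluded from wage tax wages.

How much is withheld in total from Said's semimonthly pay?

Wage Tax: taxable = $26,880.00 − $705.00 = $26,175.00
  $2,184.40 + 35.2% × ($26,175.00 − $12,200.00) = $2,184.40 + 35.2% × $13,975.00 = $7,103.60
Unemployment Insurance: 4% × $26,880.00 = $1,075.20
Total: $7,103.60 + $1,075.20 = $8,178.80

$8,178.80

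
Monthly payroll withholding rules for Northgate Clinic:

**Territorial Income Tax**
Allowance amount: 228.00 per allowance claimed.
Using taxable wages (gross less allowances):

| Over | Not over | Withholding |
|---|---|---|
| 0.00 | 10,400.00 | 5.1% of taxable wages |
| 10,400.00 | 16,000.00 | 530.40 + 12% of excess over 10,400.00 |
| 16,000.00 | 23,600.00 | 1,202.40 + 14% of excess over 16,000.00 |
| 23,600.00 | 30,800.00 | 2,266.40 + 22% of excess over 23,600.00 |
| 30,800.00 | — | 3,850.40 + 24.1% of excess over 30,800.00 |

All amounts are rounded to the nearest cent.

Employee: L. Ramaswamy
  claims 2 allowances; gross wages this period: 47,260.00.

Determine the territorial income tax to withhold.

7,707.36

Territorial Income Tax: taxable = 47,260.00 − 2×228.00 = 46,804.00
  3,850.40 + 24.1% × (46,804.00 − 30,800.00) = 3,850.40 + 24.1% × 16,004.00 = 7,707.36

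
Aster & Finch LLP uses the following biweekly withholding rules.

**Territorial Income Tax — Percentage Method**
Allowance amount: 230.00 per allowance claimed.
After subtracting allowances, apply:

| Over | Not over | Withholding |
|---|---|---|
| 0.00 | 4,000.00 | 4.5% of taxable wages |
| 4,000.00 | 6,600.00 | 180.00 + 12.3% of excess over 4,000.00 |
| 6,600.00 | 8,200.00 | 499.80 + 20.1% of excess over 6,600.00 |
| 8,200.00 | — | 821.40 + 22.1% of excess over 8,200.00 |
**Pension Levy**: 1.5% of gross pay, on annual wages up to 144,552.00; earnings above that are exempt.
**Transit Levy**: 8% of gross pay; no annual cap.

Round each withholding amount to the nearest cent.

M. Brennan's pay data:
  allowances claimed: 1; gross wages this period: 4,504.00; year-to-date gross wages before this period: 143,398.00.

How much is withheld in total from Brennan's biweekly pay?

Territorial Income Tax: taxable = 4,504.00 − 1×230.00 = 4,274.00
  180.00 + 12.3% × (4,274.00 − 4,000.00) = 180.00 + 12.3% × 274.00 = 213.70
Pension Levy: cap 144,552.00 − YTD 143,398.00 = 1,154.00 subject; 1.5% × 1,154.00 = 17.31
Transit Levy: 8% × 4,504.00 = 360.32
Total: 213.70 + 17.31 + 360.32 = 591.33

591.33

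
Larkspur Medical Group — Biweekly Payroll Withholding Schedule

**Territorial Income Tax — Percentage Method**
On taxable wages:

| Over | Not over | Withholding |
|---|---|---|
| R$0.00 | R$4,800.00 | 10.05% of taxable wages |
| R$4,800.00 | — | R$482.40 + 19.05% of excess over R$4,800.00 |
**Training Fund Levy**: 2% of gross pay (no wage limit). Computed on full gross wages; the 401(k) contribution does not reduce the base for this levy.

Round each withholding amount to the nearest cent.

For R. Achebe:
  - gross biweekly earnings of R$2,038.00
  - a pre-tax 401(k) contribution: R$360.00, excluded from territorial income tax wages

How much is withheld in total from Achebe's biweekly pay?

R$209.40

Territorial Income Tax: taxable = R$2,038.00 − R$360.00 = R$1,678.00
  10.05% × R$1,678.00 = R$168.64
Training Fund Levy: 2% × R$2,038.00 = R$40.76
Total: R$168.64 + R$40.76 = R$209.40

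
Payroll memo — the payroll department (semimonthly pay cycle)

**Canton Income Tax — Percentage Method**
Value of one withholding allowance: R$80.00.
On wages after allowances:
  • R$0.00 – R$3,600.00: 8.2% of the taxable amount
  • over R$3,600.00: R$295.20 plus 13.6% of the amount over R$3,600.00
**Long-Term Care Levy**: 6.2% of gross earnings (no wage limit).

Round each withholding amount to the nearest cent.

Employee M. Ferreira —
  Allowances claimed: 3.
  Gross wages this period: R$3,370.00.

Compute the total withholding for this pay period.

R$465.60

Canton Income Tax: taxable = R$3,370.00 − 3×R$80.00 = R$3,130.00
  8.2% × R$3,130.00 = R$256.66
Long-Term Care Levy: 6.2% × R$3,370.00 = R$208.94
Total: R$256.66 + R$208.94 = R$465.60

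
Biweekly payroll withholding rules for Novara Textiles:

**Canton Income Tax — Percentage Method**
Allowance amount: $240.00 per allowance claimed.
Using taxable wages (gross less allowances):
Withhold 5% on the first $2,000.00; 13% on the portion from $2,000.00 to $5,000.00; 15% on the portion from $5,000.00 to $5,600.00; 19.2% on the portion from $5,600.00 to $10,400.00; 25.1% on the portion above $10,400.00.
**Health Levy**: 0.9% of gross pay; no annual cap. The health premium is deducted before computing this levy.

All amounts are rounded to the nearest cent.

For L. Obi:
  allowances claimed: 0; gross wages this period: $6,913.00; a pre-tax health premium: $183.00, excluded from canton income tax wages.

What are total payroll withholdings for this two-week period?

$857.53

Canton Income Tax: taxable = $6,913.00 − $183.00 = $6,730.00
  $580.00 + 19.2% × ($6,730.00 − $5,600.00) = $580.00 + 19.2% × $1,130.00 = $796.96
Health Levy: 0.9% × $6,730.00 = $60.57
Total: $796.96 + $60.57 = $857.53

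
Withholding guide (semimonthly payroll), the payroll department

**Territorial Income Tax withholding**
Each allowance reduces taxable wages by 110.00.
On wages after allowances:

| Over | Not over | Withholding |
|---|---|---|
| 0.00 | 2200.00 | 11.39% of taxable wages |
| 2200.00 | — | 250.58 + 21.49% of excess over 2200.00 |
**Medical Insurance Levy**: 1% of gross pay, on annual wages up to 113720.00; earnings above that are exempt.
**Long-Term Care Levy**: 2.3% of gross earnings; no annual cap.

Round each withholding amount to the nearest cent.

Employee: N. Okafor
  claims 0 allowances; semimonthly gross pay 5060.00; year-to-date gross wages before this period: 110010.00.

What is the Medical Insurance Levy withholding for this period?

37.10

Medical Insurance Levy: cap 113720.00 − YTD 110010.00 = 3710.00 subject; 1% × 3710.00 = 37.10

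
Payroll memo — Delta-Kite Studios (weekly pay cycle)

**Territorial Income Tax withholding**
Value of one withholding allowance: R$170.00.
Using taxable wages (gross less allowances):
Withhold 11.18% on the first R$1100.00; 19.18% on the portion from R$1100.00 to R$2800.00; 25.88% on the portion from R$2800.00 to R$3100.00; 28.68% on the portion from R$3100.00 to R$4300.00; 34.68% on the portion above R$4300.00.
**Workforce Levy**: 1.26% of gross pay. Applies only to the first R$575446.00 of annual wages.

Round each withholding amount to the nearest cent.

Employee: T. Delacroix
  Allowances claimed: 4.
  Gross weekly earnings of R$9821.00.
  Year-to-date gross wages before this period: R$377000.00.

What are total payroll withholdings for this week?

R$2673.44

Territorial Income Tax: taxable = R$9821.00 − 4×R$170.00 = R$9141.00
  R$870.84 + 34.68% × (R$9141.00 − R$4300.00) = R$870.84 + 34.68% × R$4841.00 = R$2549.70
Workforce Levy: 1.26% × R$9821.00 = R$123.74
Total: R$2549.70 + R$123.74 = R$2673.44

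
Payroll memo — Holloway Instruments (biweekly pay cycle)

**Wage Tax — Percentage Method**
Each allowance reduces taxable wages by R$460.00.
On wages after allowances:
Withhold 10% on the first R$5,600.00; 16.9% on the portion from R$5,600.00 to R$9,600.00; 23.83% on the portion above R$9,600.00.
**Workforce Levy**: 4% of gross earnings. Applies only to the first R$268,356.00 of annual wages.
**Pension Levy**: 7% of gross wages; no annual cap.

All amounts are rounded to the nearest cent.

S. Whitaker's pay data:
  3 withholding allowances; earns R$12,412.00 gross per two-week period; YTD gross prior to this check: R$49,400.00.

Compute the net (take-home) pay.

R$9,469.43

Wage Tax: taxable = R$12,412.00 − 3×R$460.00 = R$11,032.00
  R$1,236.00 + 23.83% × (R$11,032.00 − R$9,600.00) = R$1,236.00 + 23.83% × R$1,432.00 = R$1,577.25
Workforce Levy: 4% × R$12,412.00 = R$496.48
Pension Levy: 7% × R$12,412.00 = R$868.84
Total withheld: R$1,577.25 + R$496.48 + R$868.84 = R$2,942.57
Net pay: R$12,412.00 − R$2,942.57 = R$9,469.43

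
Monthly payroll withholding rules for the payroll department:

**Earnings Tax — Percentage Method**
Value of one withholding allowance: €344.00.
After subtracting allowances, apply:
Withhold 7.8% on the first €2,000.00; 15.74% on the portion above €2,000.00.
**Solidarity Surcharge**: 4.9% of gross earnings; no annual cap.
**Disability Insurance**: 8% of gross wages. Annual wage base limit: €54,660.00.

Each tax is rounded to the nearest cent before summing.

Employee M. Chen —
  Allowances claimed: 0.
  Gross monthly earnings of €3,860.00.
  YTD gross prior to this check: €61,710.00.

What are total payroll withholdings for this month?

€637.90

Earnings Tax: taxable = €3,860.00
  €156.00 + 15.74% × (€3,860.00 − €2,000.00) = €156.00 + 15.74% × €1,860.00 = €448.76
Solidarity Surcharge: 4.9% × €3,860.00 = €189.14
Disability Insurance: YTD €61,710.00 ≥ cap €54,660.00 → €0.00
Total: €448.76 + €189.14 + €0.00 = €637.90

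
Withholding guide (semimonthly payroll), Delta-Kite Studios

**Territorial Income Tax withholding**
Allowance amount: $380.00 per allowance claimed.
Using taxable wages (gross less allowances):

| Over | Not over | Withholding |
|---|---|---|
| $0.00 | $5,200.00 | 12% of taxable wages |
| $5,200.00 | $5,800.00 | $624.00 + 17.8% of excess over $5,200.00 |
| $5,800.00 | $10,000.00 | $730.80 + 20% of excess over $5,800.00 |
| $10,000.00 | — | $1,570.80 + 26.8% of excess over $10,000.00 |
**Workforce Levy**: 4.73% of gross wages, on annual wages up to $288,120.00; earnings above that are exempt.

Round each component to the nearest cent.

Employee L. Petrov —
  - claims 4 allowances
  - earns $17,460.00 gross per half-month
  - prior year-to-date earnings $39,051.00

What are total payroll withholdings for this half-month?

Territorial Income Tax: taxable = $17,460.00 − 4×$380.00 = $15,940.00
  $1,570.80 + 26.8% × ($15,940.00 − $10,000.00) = $1,570.80 + 26.8% × $5,940.00 = $3,162.72
Workforce Levy: 4.73% × $17,460.00 = $825.86
Total: $3,162.72 + $825.86 = $3,988.58

$3,988.58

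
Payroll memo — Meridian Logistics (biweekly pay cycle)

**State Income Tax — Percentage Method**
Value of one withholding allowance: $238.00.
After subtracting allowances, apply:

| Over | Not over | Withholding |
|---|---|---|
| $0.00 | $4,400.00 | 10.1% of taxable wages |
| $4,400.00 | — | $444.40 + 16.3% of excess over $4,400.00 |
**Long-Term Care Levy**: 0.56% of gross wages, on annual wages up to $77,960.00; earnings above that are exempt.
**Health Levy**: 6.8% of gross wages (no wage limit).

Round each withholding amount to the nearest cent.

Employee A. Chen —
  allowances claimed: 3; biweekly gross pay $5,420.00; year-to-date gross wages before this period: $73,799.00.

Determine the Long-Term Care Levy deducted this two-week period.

$23.30

Long-Term Care Levy: cap $77,960.00 − YTD $73,799.00 = $4,161.00 subject; 0.56% × $4,161.00 = $23.30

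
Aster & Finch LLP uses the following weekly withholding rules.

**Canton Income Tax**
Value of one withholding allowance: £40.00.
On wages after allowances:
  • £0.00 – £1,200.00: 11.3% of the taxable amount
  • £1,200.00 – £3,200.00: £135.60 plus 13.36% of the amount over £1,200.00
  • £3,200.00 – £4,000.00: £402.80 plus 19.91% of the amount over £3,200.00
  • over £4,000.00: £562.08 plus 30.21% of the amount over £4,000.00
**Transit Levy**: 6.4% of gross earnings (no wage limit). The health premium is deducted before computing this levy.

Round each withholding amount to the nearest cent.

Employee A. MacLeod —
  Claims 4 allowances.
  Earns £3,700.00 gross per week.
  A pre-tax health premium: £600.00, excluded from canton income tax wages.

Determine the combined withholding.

Canton Income Tax: taxable = £3,700.00 − £600.00 − 4×£40.00 = £2,940.00
  £135.60 + 13.36% × (£2,940.00 − £1,200.00) = £135.60 + 13.36% × £1,740.00 = £368.06
Transit Levy: 6.4% × £3,100.00 = £198.40
Total: £368.06 + £198.40 = £566.46

£566.46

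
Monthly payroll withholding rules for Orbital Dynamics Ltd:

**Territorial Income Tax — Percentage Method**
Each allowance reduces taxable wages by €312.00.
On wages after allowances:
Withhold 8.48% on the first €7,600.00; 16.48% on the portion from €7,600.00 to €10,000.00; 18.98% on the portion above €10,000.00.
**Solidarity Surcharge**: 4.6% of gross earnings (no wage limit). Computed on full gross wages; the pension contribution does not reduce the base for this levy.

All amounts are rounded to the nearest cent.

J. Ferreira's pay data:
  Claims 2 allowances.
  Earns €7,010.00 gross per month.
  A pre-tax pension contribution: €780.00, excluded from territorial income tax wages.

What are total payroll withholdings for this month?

Territorial Income Tax: taxable = €7,010.00 − €780.00 − 2×€312.00 = €5,606.00
  8.48% × €5,606.00 = €475.39
Solidarity Surcharge: 4.6% × €7,010.00 = €322.46
Total: €475.39 + €322.46 = €797.85

€797.85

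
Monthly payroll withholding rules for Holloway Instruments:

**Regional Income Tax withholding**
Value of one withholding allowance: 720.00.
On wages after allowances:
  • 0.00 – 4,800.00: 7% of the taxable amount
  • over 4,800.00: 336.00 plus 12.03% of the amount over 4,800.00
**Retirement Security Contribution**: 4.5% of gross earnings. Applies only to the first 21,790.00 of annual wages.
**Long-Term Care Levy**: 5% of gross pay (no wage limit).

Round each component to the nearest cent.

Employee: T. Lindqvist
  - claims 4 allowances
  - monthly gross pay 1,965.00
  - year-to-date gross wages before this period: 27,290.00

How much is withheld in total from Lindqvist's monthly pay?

Regional Income Tax: taxable = 1,965.00 − 4×720.00 = -915.00
  Taxable ≤ 0 → 0.00
Retirement Security Contribution: YTD 27,290.00 ≥ cap 21,790.00 → 0.00
Long-Term Care Levy: 5% × 1,965.00 = 98.25
Total: 0.00 + 0.00 + 98.25 = 98.25

98.25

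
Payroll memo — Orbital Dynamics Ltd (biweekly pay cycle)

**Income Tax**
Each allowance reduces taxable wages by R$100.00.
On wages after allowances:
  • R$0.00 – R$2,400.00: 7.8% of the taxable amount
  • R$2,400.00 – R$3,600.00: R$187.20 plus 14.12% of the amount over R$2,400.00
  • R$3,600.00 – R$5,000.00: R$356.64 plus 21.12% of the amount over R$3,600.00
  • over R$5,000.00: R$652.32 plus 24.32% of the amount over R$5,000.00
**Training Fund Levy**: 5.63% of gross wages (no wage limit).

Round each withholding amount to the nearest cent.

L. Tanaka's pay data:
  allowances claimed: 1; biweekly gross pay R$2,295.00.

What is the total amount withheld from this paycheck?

R$300.42

Income Tax: taxable = R$2,295.00 − 1×R$100.00 = R$2,195.00
  7.8% × R$2,195.00 = R$171.21
Training Fund Levy: 5.63% × R$2,295.00 = R$129.21
Total: R$171.21 + R$129.21 = R$300.42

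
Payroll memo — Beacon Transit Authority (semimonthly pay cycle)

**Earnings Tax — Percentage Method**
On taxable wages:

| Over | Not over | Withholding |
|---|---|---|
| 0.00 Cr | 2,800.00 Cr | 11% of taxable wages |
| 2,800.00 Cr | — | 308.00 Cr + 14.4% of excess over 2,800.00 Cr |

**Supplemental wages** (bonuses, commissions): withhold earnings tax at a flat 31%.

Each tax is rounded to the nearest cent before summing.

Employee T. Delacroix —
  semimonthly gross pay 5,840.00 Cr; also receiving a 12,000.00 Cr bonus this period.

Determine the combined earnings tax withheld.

4,465.76 Cr

Earnings Tax: taxable = 5,840.00 Cr
  308.00 Cr + 14.4% × (5,840.00 Cr − 2,800.00 Cr) = 308.00 Cr + 14.4% × 3,040.00 Cr = 745.76 Cr
Supplemental (31% flat on bonus): 31% × 12,000.00 Cr = 3,720.00 Cr
Total earnings tax: 745.76 Cr + 3,720.00 Cr = 4,465.76 Cr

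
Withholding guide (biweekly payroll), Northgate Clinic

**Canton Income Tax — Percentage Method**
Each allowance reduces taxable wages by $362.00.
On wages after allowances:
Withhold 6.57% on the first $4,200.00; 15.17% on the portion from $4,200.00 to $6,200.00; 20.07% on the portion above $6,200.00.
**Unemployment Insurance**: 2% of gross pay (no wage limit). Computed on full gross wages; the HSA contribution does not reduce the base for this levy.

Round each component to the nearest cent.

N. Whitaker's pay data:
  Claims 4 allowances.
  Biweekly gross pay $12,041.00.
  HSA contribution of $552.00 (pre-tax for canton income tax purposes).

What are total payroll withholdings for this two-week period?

Canton Income Tax: taxable = $12,041.00 − $552.00 − 4×$362.00 = $10,041.00
  $579.34 + 20.07% × ($10,041.00 − $6,200.00) = $579.34 + 20.07% × $3,841.00 = $1,350.23
Unemployment Insurance: 2% × $12,041.00 = $240.82
Total: $1,350.23 + $240.82 = $1,591.05

$1,591.05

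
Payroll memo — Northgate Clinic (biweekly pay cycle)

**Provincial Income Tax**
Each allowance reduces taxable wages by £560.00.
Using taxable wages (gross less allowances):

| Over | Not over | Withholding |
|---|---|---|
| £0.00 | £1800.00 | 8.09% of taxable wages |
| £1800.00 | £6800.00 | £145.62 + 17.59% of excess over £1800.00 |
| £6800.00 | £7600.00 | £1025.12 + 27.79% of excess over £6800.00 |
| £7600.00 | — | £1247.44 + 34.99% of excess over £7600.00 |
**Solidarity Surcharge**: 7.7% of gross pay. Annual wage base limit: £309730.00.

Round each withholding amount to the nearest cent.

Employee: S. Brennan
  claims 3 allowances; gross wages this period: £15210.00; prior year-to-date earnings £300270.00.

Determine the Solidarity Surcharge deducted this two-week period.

£728.42

Solidarity Surcharge: cap £309730.00 − YTD £300270.00 = £9460.00 subject; 7.7% × £9460.00 = £728.42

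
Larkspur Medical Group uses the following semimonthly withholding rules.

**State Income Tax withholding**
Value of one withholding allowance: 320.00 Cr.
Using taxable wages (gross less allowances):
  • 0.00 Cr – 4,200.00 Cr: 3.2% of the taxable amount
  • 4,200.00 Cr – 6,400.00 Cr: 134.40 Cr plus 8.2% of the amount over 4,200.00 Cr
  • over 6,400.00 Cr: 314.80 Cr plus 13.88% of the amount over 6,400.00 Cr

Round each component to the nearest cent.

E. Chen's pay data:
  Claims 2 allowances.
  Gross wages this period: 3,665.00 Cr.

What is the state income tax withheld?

96.80 Cr

State Income Tax: taxable = 3,665.00 Cr − 2×320.00 Cr = 3,025.00 Cr
  3.2% × 3,025.00 Cr = 96.80 Cr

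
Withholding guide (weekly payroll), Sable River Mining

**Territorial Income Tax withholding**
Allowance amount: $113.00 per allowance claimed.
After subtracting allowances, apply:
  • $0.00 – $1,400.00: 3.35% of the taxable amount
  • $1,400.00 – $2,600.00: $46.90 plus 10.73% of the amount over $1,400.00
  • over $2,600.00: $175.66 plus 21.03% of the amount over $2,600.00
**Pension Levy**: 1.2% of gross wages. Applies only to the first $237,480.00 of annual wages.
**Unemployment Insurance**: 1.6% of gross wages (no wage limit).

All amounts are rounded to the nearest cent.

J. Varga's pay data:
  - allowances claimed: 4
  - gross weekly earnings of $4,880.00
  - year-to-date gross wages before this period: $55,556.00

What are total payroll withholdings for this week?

Territorial Income Tax: taxable = $4,880.00 − 4×$113.00 = $4,428.00
  $175.66 + 21.03% × ($4,428.00 − $2,600.00) = $175.66 + 21.03% × $1,828.00 = $560.09
Pension Levy: 1.2% × $4,880.00 = $58.56
Unemployment Insurance: 1.6% × $4,880.00 = $78.08
Total: $560.09 + $58.56 + $78.08 = $696.73

$696.73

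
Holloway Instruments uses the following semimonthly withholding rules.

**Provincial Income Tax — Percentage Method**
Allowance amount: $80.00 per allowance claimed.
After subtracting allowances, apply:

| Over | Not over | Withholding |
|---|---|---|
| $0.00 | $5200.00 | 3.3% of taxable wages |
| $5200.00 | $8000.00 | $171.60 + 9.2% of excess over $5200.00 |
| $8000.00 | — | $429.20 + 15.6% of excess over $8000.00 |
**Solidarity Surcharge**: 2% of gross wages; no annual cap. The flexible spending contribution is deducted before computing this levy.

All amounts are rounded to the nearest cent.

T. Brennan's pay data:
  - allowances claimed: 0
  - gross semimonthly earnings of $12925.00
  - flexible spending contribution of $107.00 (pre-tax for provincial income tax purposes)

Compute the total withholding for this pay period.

Provincial Income Tax: taxable = $12925.00 − $107.00 = $12818.00
  $429.20 + 15.6% × ($12818.00 − $8000.00) = $429.20 + 15.6% × $4818.00 = $1180.81
Solidarity Surcharge: 2% × $12818.00 = $256.36
Total: $1180.81 + $256.36 = $1437.17

$1437.17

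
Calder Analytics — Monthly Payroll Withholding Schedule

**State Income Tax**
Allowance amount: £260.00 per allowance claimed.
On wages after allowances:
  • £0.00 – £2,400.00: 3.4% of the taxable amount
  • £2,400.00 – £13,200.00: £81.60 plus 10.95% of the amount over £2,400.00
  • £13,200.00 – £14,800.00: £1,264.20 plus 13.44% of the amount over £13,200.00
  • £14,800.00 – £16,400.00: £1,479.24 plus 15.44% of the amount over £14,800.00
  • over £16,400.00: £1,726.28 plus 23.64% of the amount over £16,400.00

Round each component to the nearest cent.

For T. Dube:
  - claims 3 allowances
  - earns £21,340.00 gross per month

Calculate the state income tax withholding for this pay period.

£2,709.70

State Income Tax: taxable = £21,340.00 − 3×£260.00 = £20,560.00
  £1,726.28 + 23.64% × (£20,560.00 − £16,400.00) = £1,726.28 + 23.64% × £4,160.00 = £2,709.70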